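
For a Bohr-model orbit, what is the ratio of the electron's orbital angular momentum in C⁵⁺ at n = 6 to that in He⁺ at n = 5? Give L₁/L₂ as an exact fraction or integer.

L = nℏ is independent of Z.
L₁/L₂ = n₁/n₂ = 6/5 = 6/5

6/5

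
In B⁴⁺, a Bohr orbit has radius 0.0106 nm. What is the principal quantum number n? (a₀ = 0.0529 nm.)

r_n = n²a₀/Z ⇒ n² = rZ/a₀ = 0.0106 × 5 / 0.0529 ≈ 1.00
n = 1

1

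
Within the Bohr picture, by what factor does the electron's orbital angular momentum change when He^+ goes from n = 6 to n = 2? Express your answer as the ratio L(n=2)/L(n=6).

1/3

L = nℏ depends only on n, so L ∝ n.
L(n=2)/L(n=6) = (2/6)^1 = 1/3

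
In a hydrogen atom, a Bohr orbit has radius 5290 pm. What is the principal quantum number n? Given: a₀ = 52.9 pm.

r_n = n²a₀/Z ⇒ n² = rZ/a₀ = 5290 × 1 / 52.9 ≈ 100.00
n = 10

10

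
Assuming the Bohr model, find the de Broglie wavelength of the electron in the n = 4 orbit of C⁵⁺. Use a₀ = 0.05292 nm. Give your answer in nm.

0.2217 nm

The Bohr quantisation condition is nλ = 2πr_n.
r_n = n²a₀/Z = 0.1411 nm
λ = 2πr_n/n = 2π·0.1411/4 = 0.2217 nm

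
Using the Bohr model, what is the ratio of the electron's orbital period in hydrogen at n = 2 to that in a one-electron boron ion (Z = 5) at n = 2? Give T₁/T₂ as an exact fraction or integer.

T ∝ Z^-2 · n^3
T₁/T₂ = (1/5)^-2 · (2/2)^3 = 25

25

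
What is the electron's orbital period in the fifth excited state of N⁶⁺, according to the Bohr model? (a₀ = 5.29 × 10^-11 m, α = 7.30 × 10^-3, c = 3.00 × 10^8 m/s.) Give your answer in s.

6.69 × 10^-16 s

r = n²a₀/Z = 6²·5.29 × 10^-11/7 = 2.72 × 10^-10 m
v = Zαc/n = 7·0.00730·3.00 × 10^8/6 = 2.56 × 10^6 m/s
T = 2πr/v = 6.69 × 10^-16 s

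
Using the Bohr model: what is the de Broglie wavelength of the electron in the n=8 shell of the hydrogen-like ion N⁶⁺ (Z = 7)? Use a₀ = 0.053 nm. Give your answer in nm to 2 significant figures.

0.38 nm

The Bohr quantisation condition is nλ = 2πr_n.
r_n = n²a₀/Z = 0.48 nm
λ = 2πr_n/n = 2π·0.48/8 = 0.38 nm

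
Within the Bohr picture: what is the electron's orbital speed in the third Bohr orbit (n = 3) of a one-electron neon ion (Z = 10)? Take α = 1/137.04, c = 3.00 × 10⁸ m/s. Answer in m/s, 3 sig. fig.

v_n = Zαc/n = 10 × 0.00730 × 3.00 × 10⁸ / 3
    = 7.30 × 10⁶ m/s

7.30 × 10⁶ m/s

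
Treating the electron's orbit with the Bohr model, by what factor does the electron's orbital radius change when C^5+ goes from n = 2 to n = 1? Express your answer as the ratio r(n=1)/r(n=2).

r ∝ Z^-1 · n^2; with Z fixed, r ∝ n^2.
r(n=1)/r(n=2) = (1/2)^2 = 1/4

1/4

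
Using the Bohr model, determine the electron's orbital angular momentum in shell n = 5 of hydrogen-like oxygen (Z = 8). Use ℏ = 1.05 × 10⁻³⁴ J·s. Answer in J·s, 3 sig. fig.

L_n = nℏ = 5 × 1.05 × 10⁻³⁴ = 5.25 × 10⁻³⁴ J·s

5.25 × 10⁻³⁴ J·s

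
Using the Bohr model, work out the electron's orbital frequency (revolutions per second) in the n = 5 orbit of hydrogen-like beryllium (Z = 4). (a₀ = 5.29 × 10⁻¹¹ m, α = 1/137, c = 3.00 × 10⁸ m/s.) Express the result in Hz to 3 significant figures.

r = n²a₀/Z = 3.31 × 10⁻¹⁰ m, v = Zαc/n = 1.75 × 10⁶ m/s
f = v/(2πr) = 8.43 × 10¹⁴ Hz

8.43 × 10¹⁴ Hz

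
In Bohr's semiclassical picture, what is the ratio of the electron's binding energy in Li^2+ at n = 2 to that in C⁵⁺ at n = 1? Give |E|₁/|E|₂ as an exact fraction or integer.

|E| ∝ Z^2 · n^-2
|E|₁/|E|₂ = (3/6)^2 · (2/1)^-2 = 1/16

1/16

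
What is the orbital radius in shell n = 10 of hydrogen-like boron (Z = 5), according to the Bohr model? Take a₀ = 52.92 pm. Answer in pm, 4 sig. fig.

r_n = n²a₀/Z = 10² × 52.92 / 5
    = 100 × 52.92 / 5 = 1058 pm

1058 pm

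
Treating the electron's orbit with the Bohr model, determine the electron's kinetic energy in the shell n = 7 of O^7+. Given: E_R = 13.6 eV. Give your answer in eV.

17.8 eV

For a Coulomb orbit the virial theorem gives K = −E_n.
E_n = −E_R·Z²/n², so K = E_R·Z²/n² = 13.6 × 8²/7² = 17.8 eV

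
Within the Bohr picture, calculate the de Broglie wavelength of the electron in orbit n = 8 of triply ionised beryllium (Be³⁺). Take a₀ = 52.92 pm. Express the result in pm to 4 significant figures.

665.0 pm

The Bohr quantisation condition is nλ = 2πr_n.
r_n = n²a₀/Z = 846.7 pm
λ = 2πr_n/n = 2π·846.7/8 = 665.0 pm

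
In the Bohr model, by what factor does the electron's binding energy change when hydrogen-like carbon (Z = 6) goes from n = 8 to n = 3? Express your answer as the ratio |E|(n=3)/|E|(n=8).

64/9

|E| ∝ Z^2 · n^-2; with Z fixed, |E| ∝ n^-2.
|E|(n=3)/|E|(n=8) = (3/8)^-2 = 64/9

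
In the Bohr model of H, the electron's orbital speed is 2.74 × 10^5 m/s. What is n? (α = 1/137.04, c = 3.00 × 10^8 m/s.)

v_n = Zαc/n ⇒ n = Zαc/v = 1 × 0.00730 × 3.00 × 10^8 / 2.74 × 10^5 ≈ 7.99
n = 8

8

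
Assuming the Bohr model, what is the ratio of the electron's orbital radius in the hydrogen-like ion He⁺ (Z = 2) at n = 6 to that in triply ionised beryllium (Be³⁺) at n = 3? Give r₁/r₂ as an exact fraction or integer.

r ∝ Z^-1 · n^2
r₁/r₂ = (2/4)^-1 · (6/3)^2 = 8

8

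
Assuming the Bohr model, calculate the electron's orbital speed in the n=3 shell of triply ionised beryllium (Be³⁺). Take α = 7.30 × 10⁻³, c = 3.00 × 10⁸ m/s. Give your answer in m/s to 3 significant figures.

v_n = Zαc/n = 4 × 0.00730 × 3.00 × 10⁸ / 3
    = 2.92 × 10⁶ m/s

2.92 × 10⁶ m/s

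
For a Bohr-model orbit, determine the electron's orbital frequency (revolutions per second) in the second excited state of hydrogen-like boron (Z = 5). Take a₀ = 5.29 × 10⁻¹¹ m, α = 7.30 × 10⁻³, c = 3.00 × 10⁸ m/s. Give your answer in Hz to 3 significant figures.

r = n²a₀/Z = 9.52 × 10⁻¹¹ m, v = Zαc/n = 3.65 × 10⁶ m/s
f = v/(2πr) = 6.10 × 10¹⁵ Hz

6.10 × 10¹⁵ Hz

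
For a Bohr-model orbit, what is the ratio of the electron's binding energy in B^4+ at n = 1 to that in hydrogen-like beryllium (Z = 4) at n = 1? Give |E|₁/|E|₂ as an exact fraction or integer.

|E| ∝ Z^2 · n^-2
|E|₁/|E|₂ = (5/4)^2 · (1/1)^-2 = 25/16

25/16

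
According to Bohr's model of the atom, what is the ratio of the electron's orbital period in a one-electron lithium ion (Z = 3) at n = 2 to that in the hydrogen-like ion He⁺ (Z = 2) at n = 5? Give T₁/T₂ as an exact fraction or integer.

32/1125

T ∝ Z^-2 · n^3
T₁/T₂ = (3/2)^-2 · (2/5)^3 = 32/1125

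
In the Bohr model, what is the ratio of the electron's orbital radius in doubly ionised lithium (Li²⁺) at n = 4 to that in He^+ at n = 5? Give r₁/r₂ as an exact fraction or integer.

r ∝ Z^-1 · n^2
r₁/r₂ = (3/2)^-1 · (4/5)^2 = 32/75

32/75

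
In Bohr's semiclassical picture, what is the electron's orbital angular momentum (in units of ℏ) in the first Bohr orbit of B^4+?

1

L_n = nℏ, so L/ℏ = n = 1.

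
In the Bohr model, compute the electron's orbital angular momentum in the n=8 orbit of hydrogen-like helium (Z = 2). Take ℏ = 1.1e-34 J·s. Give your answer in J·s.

8.8e-34 J·s

L_n = nℏ = 8 × 1.1e-34 = 8.8e-34 J·s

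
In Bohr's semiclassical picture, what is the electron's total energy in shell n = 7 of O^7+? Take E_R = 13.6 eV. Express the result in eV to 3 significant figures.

-17.8 eV

E_n = −E_R·Z²/n² = −13.6 × 8²/7² = -17.8 eV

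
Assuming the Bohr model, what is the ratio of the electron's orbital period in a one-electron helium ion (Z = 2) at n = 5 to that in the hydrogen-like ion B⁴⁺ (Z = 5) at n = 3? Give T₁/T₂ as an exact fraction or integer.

T ∝ Z^-2 · n^3
T₁/T₂ = (2/5)^-2 · (5/3)^3 = 3125/108

3125/108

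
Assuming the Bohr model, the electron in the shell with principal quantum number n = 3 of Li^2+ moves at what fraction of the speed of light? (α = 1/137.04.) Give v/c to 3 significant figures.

0.00730

v_n = Zαc/n, so v/c = Zα/n = 3 × 0.00730 / 3 = 0.00730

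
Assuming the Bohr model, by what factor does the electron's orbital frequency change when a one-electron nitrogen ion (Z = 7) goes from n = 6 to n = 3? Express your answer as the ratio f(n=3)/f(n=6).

f ∝ Z^2 · n^-3; with Z fixed, f ∝ n^-3.
f(n=3)/f(n=6) = (3/6)^-3 = 8

8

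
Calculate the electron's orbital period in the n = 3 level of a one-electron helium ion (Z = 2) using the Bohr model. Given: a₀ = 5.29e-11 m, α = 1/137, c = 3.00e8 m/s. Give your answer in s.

r = n²a₀/Z = 3²·5.29e-11/2 = 2.38e-10 m
v = Zαc/n = 2·0.00730·3.00e8/3 = 1.46e6 m/s
T = 2πr/v = 1.02e-15 s

1.02e-15 s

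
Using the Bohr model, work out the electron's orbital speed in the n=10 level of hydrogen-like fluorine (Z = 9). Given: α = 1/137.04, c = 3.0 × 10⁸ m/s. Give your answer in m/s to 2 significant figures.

v_n = Zαc/n = 9 × 0.0073 × 3.0 × 10⁸ / 10
    = 2.0 × 10⁶ m/s

2.0 × 10⁶ m/s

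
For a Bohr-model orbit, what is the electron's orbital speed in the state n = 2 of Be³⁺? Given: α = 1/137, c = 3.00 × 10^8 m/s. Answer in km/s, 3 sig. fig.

4380 km/s

v_n = Zαc/n = 4 × 0.00730 × 3.00 × 10^8 / 2
    = 4380 km/s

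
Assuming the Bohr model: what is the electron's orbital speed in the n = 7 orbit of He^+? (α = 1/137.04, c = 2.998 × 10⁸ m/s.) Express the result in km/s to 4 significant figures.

625.1 km/s

v_n = Zαc/n = 2 × 0.007297 × 2.998 × 10⁸ / 7
    = 625.1 km/s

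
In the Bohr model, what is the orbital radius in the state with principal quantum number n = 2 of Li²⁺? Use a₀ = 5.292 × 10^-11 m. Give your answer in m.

r_n = n²a₀/Z = 2² × 5.292 × 10^-11 / 3
    = 4 × 5.292 × 10^-11 / 3 = 7.056 × 10^-11 m

7.056 × 10^-11 m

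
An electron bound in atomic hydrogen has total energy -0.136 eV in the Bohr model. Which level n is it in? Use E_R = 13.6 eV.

10

E_n = −E_R Z²/n² ⇒ n² = E_R Z²/(−E_n) = 13.6 × 1² / 0.136 ≈ 100.00
n = 10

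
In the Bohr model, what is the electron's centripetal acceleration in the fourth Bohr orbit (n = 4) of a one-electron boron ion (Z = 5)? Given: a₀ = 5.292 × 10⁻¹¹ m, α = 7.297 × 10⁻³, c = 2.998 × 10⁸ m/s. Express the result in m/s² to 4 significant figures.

r = n²a₀/Z = 1.693 × 10⁻¹⁰ m, v = Zαc/n = 2.735 × 10⁶ m/s
a = v²/r = (2.735 × 10⁶)² / 1.693 × 10⁻¹⁰ = 4.416 × 10²² m/s²

4.416 × 10²² m/s²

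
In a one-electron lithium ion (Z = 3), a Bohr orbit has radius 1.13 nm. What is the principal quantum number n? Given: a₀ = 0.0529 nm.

8

r_n = n²a₀/Z ⇒ n² = rZ/a₀ = 1.13 × 3 / 0.0529 ≈ 64.08
n = 8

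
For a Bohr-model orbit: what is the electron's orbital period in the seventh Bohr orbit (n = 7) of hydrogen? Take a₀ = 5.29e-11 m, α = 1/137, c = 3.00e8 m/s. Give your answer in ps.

r = n²a₀/Z = 7²·5.29e-11/1 = 2.59e-9 m
v = Zαc/n = 1·0.00730·3.00e8/7 = 3.13e5 m/s
T = 2πr/v = 5.21e-14 s = 0.0521 ps

0.0521 ps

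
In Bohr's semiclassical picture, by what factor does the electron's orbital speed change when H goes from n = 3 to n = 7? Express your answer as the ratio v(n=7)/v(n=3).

v ∝ Z^1 · n^-1; with Z fixed, v ∝ n^-1.
v(n=7)/v(n=3) = (7/3)^-1 = 3/7

3/7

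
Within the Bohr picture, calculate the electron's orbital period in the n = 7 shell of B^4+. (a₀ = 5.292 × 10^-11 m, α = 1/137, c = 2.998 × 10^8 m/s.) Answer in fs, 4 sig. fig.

r = n²a₀/Z = 7²·5.292 × 10^-11/5 = 5.186 × 10^-10 m
v = Zαc/n = 5·0.007299·2.998 × 10^8/7 = 1.563 × 10^6 m/s
T = 2πr/v = 2.085 × 10^-15 s = 2.085 fs

2.085 fs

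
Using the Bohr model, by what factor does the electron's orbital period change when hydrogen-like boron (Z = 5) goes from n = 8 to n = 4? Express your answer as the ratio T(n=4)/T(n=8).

T ∝ Z^-2 · n^3; with Z fixed, T ∝ n^3.
T(n=4)/T(n=8) = (4/8)^3 = 1/8

1/8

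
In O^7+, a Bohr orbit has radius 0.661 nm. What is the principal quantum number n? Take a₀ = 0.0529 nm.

r_n = n²a₀/Z ⇒ n² = rZ/a₀ = 0.661 × 8 / 0.0529 ≈ 99.96
n = 10

10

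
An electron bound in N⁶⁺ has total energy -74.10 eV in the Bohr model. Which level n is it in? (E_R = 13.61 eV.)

3

E_n = −E_R Z²/n² ⇒ n² = E_R Z²/(−E_n) = 13.61 × 7² / 74.10 ≈ 9.00
n = 3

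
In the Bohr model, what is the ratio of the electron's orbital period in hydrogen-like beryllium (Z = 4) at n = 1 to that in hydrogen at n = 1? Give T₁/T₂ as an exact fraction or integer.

T ∝ Z^-2 · n^3
T₁/T₂ = (4/1)^-2 · (1/1)^3 = 1/16

1/16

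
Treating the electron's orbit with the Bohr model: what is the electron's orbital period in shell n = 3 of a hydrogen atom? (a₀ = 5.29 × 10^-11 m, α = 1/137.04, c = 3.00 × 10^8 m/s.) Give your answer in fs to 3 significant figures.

r = n²a₀/Z = 3²·5.29 × 10^-11/1 = 4.76 × 10^-10 m
v = Zαc/n = 1·0.00730·3.00 × 10^8/3 = 7.30 × 10^5 m/s
T = 2πr/v = 4.10 × 10^-15 s = 4.10 fs

4.10 fs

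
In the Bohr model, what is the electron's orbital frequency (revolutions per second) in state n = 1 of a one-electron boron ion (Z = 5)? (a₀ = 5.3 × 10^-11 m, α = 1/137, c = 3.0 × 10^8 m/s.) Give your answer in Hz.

r = n²a₀/Z = 1.1 × 10^-11 m, v = Zαc/n = 1.1 × 10^7 m/s
f = v/(2πr) = 1.6 × 10^17 Hz

1.6 × 10^17 Hz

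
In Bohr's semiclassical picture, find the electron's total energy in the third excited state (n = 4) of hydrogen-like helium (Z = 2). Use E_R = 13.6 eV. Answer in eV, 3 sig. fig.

E_n = −E_R·Z²/n² = −13.6 × 2²/4² = -3.40 eV

-3.40 eV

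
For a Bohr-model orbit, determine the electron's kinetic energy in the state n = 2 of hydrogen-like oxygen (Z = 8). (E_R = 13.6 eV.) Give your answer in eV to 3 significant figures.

For a Coulomb orbit the virial theorem gives K = −E_n.
E_n = −E_R·Z²/n², so K = E_R·Z²/n² = 13.6 × 8²/2² = 218 eV

218 eV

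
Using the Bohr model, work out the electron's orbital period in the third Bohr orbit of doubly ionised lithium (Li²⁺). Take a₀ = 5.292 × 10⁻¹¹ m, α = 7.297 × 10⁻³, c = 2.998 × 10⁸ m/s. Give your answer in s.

4.560 × 10⁻¹⁶ s

r = n²a₀/Z = 3²·5.292 × 10⁻¹¹/3 = 1.588 × 10⁻¹⁰ m
v = Zαc/n = 3·0.007297·2.998 × 10⁸/3 = 2.188 × 10⁶ m/s
T = 2πr/v = 4.560 × 10⁻¹⁶ s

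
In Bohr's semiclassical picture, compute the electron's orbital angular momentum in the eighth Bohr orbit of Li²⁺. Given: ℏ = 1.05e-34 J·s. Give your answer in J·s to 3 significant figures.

8.40e-34 J·s

L_n = nℏ = 8 × 1.05e-34 = 8.40e-34 J·s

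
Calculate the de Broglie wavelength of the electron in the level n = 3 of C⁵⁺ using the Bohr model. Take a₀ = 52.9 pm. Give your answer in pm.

The Bohr quantisation condition is nλ = 2πr_n.
r_n = n²a₀/Z = 79.3 pm
λ = 2πr_n/n = 2π·79.3/3 = 166 pm

166 pm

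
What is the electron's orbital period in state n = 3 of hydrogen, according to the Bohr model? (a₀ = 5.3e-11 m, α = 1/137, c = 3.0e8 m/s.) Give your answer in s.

4.1e-15 s

r = n²a₀/Z = 3²·5.3e-11/1 = 4.8e-10 m
v = Zαc/n = 1·0.0073·3.0e8/3 = 7.3e5 m/s
T = 2πr/v = 4.1e-15 s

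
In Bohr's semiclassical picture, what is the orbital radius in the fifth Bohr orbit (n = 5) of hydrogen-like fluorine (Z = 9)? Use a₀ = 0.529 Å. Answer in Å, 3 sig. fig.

1.47 Å

r_n = n²a₀/Z = 5² × 0.529 / 9
    = 25 × 0.529 / 9 = 1.47 Å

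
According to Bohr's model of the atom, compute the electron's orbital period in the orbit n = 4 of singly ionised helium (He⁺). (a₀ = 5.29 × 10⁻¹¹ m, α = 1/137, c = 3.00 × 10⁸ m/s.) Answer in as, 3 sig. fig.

2430 as

r = n²a₀/Z = 4²·5.29 × 10⁻¹¹/2 = 4.23 × 10⁻¹⁰ m
v = Zαc/n = 2·0.00730·3.00 × 10⁸/4 = 1.09 × 10⁶ m/s
T = 2πr/v = 2.43 × 10⁻¹⁵ s = 2430 as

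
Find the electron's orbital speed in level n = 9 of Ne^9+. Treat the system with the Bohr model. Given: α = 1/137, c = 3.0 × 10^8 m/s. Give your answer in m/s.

v_n = Zαc/n = 10 × 0.0073 × 3.0 × 10^8 / 9
    = 2.4 × 10^6 m/s

2.4 × 10^6 m/s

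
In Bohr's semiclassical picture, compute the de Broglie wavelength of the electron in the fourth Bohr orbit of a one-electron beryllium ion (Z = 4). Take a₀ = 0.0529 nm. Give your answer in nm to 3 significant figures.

0.332 nm

The Bohr quantisation condition is nλ = 2πr_n.
r_n = n²a₀/Z = 0.212 nm
λ = 2πr_n/n = 2π·0.212/4 = 0.332 nm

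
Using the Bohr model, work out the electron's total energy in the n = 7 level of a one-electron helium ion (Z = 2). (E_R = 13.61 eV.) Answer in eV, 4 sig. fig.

-1.111 eV

E_n = −E_R·Z²/n² = −13.61 × 2²/7² = -1.111 eV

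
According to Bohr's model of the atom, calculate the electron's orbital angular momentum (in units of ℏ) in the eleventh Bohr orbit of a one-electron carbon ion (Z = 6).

11

L_n = nℏ, so L/ℏ = n = 11.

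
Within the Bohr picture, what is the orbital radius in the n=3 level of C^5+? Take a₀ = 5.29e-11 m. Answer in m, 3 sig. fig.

7.94e-11 m

r_n = n²a₀/Z = 3² × 5.29e-11 / 6
    = 9 × 5.29e-11 / 6 = 7.94e-11 m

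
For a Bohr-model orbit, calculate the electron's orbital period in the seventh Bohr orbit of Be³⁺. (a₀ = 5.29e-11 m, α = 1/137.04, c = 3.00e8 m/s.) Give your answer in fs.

r = n²a₀/Z = 7²·5.29e-11/4 = 6.48e-10 m
v = Zαc/n = 4·0.00730·3.00e8/7 = 1.25e6 m/s
T = 2πr/v = 3.25e-15 s = 3.25 fs

3.25 fs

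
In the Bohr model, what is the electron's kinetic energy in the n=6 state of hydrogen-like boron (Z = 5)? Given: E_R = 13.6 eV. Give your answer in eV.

For a Coulomb orbit the virial theorem gives K = −E_n.
E_n = −E_R·Z²/n², so K = E_R·Z²/n² = 13.6 × 5²/6² = 9.44 eV

9.44 eV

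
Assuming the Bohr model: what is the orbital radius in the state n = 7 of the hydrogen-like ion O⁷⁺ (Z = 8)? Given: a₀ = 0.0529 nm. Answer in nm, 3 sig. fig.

r_n = n²a₀/Z = 7² × 0.0529 / 8
    = 49 × 0.0529 / 8 = 0.324 nm

0.324 nm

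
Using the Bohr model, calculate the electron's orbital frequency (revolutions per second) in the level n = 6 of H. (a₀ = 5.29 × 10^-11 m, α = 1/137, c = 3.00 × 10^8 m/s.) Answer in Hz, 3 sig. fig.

r = n²a₀/Z = 1.90 × 10^-9 m, v = Zαc/n = 3.65 × 10^5 m/s
f = v/(2πr) = 3.05 × 10^13 Hz

3.05 × 10^13 Hz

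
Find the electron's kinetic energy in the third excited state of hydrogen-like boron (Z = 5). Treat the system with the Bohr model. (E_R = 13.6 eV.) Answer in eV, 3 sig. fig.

21.2 eV

For a Coulomb orbit the virial theorem gives K = −E_n.
E_n = −E_R·Z²/n², so K = E_R·Z²/n² = 13.6 × 5²/4² = 21.2 eV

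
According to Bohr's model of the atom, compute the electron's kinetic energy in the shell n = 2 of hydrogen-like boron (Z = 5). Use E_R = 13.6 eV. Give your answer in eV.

85.0 eV

For a Coulomb orbit the virial theorem gives K = −E_n.
E_n = −E_R·Z²/n², so K = E_R·Z²/n² = 13.6 × 5²/2² = 85.0 eV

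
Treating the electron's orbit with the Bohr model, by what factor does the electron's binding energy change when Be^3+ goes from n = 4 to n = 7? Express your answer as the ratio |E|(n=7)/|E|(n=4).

|E| ∝ Z^2 · n^-2; with Z fixed, |E| ∝ n^-2.
|E|(n=7)/|E|(n=4) = (7/4)^-2 = 16/49

16/49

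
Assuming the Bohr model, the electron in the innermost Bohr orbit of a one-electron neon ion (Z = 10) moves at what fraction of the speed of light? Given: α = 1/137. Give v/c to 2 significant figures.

v_n = Zαc/n, so v/c = Zα/n = 10 × 0.0073 / 1 = 0.073

0.073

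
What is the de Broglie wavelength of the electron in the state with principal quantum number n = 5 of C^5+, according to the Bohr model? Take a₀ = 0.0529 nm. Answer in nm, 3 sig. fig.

The Bohr quantisation condition is nλ = 2πr_n.
r_n = n²a₀/Z = 0.220 nm
λ = 2πr_n/n = 2π·0.220/5 = 0.277 nm

0.277 nm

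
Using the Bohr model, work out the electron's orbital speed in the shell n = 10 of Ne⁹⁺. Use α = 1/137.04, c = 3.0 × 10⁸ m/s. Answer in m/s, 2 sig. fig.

v_n = Zαc/n = 10 × 0.0073 × 3.0 × 10⁸ / 10
    = 2.2 × 10⁶ m/s

2.2 × 10⁶ m/s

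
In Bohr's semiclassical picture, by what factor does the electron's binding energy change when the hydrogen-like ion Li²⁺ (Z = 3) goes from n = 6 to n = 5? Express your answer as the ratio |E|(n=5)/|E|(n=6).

36/25

|E| ∝ Z^2 · n^-2; with Z fixed, |E| ∝ n^-2.
|E|(n=5)/|E|(n=6) = (5/6)^-2 = 36/25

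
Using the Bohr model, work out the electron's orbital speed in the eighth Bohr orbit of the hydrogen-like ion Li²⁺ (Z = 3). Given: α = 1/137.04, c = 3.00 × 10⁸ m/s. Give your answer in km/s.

v_n = Zαc/n = 3 × 0.00730 × 3.00 × 10⁸ / 8
    = 821 km/s

821 km/s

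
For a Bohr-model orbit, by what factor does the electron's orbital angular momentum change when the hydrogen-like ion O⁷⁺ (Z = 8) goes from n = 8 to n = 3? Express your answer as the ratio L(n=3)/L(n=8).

L = nℏ depends only on n, so L ∝ n.
L(n=3)/L(n=8) = (3/8)^1 = 3/8

3/8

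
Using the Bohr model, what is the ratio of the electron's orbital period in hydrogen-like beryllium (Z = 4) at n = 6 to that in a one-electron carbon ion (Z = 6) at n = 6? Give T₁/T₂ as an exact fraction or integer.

9/4

T ∝ Z^-2 · n^3
T₁/T₂ = (4/6)^-2 · (6/6)^3 = 9/4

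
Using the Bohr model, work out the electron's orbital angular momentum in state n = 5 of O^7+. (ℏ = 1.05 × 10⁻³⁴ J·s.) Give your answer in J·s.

L_n = nℏ = 5 × 1.05 × 10⁻³⁴ = 5.25 × 10⁻³⁴ J·s

5.25 × 10⁻³⁴ J·s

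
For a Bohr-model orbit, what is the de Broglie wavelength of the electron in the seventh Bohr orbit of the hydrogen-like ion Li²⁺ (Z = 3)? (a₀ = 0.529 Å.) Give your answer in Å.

The Bohr quantisation condition is nλ = 2πr_n.
r_n = n²a₀/Z = 8.64 Å
λ = 2πr_n/n = 2π·8.64/7 = 7.76 Å

7.76 Å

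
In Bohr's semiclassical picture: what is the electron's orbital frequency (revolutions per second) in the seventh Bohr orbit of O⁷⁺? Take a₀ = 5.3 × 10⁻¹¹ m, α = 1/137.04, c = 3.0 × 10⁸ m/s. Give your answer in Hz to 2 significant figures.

1.2 × 10¹⁵ Hz

r = n²a₀/Z = 3.2 × 10⁻¹⁰ m, v = Zαc/n = 2.5 × 10⁶ m/s
f = v/(2πr) = 1.2 × 10¹⁵ Hz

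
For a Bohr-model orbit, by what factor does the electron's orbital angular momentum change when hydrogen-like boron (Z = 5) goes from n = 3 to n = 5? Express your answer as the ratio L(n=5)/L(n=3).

L = nℏ depends only on n, so L ∝ n.
L(n=5)/L(n=3) = (5/3)^1 = 5/3

5/3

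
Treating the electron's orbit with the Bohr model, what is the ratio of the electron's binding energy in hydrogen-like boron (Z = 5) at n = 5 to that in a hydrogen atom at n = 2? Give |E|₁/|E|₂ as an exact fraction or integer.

|E| ∝ Z^2 · n^-2
|E|₁/|E|₂ = (5/1)^2 · (5/2)^-2 = 4

4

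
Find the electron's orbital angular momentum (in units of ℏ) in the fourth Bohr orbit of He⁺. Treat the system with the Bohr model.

4

L_n = nℏ, so L/ℏ = n = 4.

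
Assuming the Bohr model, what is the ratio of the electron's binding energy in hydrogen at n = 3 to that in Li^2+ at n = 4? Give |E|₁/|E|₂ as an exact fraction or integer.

16/81

|E| ∝ Z^2 · n^-2
|E|₁/|E|₂ = (1/3)^2 · (3/4)^-2 = 16/81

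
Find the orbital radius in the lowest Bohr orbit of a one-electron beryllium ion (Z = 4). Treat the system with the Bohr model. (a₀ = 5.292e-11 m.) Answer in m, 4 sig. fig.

r_n = n²a₀/Z = 1² × 5.292e-11 / 4
    = 1 × 5.292e-11 / 4 = 1.323e-11 m

1.323e-11 m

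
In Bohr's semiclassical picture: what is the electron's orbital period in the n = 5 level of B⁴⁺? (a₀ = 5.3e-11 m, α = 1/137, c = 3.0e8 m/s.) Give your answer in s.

r = n²a₀/Z = 5²·5.3e-11/5 = 2.6e-10 m
v = Zαc/n = 5·0.0073·3.0e8/5 = 2.2e6 m/s
T = 2πr/v = 7.6e-16 s

7.6e-16 s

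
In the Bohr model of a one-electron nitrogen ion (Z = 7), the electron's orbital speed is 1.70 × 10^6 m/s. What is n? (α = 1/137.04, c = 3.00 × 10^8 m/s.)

9

v_n = Zαc/n ⇒ n = Zαc/v = 7 × 0.00730 × 3.00 × 10^8 / 1.70 × 10^6 ≈ 9.01
n = 9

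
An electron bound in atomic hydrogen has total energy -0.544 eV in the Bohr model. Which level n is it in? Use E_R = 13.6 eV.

5

E_n = −E_R Z²/n² ⇒ n² = E_R Z²/(−E_n) = 13.6 × 1² / 0.544 ≈ 25.00
n = 5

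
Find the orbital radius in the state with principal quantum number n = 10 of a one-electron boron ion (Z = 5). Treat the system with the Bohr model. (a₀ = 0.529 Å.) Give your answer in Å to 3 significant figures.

r_n = n²a₀/Z = 10² × 0.529 / 5
    = 100 × 0.529 / 5 = 10.6 Å

10.6 Å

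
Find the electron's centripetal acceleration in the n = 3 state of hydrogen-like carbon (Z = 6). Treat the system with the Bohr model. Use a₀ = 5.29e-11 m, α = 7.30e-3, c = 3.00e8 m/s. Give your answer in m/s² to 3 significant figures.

r = n²a₀/Z = 7.94e-11 m, v = Zαc/n = 4.38e6 m/s
a = v²/r = (4.38e6)² / 7.94e-11 = 2.42e23 m/s²

2.42e23 m/s²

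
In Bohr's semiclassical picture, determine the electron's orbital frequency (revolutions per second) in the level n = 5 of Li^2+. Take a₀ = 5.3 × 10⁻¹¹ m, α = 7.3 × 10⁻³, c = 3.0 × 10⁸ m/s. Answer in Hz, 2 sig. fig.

4.7 × 10¹⁴ Hz

r = n²a₀/Z = 4.4 × 10⁻¹⁰ m, v = Zαc/n = 1.3 × 10⁶ m/s
f = v/(2πr) = 4.7 × 10¹⁴ Hz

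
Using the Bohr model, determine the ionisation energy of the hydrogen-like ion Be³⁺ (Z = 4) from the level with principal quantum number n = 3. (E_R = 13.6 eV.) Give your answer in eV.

24.2 eV

E_n = −E_R·Z²/n² = −13.6 × 4²/3² eV = -24.2 eV
Ionisation energy = −E_n = 24.2 eV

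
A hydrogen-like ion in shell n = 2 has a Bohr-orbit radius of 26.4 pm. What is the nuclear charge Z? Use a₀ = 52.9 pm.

r_n = n²a₀/Z ⇒ Z = n²a₀/r = 2² × 52.9 / 26.4 ≈ 8.02
Z = 8

8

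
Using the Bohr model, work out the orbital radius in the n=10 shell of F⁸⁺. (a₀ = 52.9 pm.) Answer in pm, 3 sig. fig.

588 pm

r_n = n²a₀/Z = 10² × 52.9 / 9
    = 100 × 52.9 / 9 = 588 pm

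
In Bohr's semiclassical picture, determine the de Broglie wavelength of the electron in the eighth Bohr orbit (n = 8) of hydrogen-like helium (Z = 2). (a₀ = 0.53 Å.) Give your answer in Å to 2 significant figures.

13 Å

The Bohr quantisation condition is nλ = 2πr_n.
r_n = n²a₀/Z = 17 Å
λ = 2πr_n/n = 2π·17/8 = 13 Å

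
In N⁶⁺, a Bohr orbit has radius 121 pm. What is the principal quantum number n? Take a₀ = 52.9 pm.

r_n = n²a₀/Z ⇒ n² = rZ/a₀ = 121 × 7 / 52.9 ≈ 16.01
n = 4

4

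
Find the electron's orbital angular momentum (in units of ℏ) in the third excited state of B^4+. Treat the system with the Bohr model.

4

L_n = nℏ, so L/ℏ = n = 4.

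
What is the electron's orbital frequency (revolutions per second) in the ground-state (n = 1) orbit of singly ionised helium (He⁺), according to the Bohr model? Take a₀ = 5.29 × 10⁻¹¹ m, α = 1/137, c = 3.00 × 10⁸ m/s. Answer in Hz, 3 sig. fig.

2.64 × 10¹⁶ Hz

r = n²a₀/Z = 2.65 × 10⁻¹¹ m, v = Zαc/n = 4.38 × 10⁶ m/s
f = v/(2πr) = 2.64 × 10¹⁶ Hz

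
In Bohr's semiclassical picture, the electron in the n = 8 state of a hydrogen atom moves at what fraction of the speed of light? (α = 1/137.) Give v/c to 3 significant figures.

v_n = Zαc/n, so v/c = Zα/n = 1 × 0.00730 / 8 = 0.000912

0.000912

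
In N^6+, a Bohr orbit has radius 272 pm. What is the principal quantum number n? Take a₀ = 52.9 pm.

r_n = n²a₀/Z ⇒ n² = rZ/a₀ = 272 × 7 / 52.9 ≈ 35.99
n = 6

6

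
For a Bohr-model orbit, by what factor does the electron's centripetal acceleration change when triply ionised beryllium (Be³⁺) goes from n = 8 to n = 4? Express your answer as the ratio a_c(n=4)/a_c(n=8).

a_c ∝ Z^3 · n^-4; with Z fixed, a_c ∝ n^-4.
a_c(n=4)/a_c(n=8) = (4/8)^-4 = 16

16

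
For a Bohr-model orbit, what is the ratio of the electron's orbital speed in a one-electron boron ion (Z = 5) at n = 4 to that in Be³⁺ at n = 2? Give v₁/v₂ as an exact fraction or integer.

5/8

v ∝ Z^1 · n^-1
v₁/v₂ = (5/4)^1 · (4/2)^-1 = 5/8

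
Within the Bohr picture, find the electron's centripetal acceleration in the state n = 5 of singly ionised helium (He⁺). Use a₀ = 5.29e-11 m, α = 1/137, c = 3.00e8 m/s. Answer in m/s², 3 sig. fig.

1.16e21 m/s²

r = n²a₀/Z = 6.61e-10 m, v = Zαc/n = 8.76e5 m/s
a = v²/r = (8.76e5)² / 6.61e-10 = 1.16e21 m/s²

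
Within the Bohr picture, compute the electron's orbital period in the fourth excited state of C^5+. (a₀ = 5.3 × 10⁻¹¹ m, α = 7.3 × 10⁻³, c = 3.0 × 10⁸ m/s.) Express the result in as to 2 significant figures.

r = n²a₀/Z = 5²·5.3 × 10⁻¹¹/6 = 2.2 × 10⁻¹⁰ m
v = Zαc/n = 6·0.0073·3.0 × 10⁸/5 = 2.6 × 10⁶ m/s
T = 2πr/v = 5.3 × 10⁻¹⁶ s = 530 as

530 as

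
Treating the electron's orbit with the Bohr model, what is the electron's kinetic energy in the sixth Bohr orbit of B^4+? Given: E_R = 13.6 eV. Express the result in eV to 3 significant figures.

9.44 eV

For a Coulomb orbit the virial theorem gives K = −E_n.
E_n = −E_R·Z²/n², so K = E_R·Z²/n² = 13.6 × 5²/6² = 9.44 eV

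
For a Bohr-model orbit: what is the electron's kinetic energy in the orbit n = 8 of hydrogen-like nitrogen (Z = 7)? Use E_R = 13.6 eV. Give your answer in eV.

For a Coulomb orbit the virial theorem gives K = −E_n.
E_n = −E_R·Z²/n², so K = E_R·Z²/n² = 13.6 × 7²/8² = 10.4 eV

10.4 eV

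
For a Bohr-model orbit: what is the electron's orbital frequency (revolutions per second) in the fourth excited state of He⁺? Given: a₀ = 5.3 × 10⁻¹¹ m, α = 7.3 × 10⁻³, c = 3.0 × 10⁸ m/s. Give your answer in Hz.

r = n²a₀/Z = 6.6 × 10⁻¹⁰ m, v = Zαc/n = 8.8 × 10⁵ m/s
f = v/(2πr) = 2.1 × 10¹⁴ Hz

2.1 × 10¹⁴ Hz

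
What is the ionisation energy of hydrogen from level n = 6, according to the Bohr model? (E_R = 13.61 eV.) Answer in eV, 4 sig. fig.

0.3781 eV

E_n = −E_R·Z²/n² = −13.61 × 1²/6² eV = -0.3781 eV
Ionisation energy = −E_n = 0.3781 eV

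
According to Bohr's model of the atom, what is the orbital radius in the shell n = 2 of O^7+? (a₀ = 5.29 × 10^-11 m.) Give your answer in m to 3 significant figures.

2.65 × 10^-11 m

r_n = n²a₀/Z = 2² × 5.29 × 10^-11 / 8
    = 4 × 5.29 × 10^-11 / 8 = 2.65 × 10^-11 m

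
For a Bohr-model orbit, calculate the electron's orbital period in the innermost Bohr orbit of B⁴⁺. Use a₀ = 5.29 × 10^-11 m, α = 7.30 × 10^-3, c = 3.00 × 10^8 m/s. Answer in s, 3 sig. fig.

6.07 × 10^-18 s

r = n²a₀/Z = 1²·5.29 × 10^-11/5 = 1.06 × 10^-11 m
v = Zαc/n = 5·0.00730·3.00 × 10^8/1 = 1.09 × 10^7 m/s
T = 2πr/v = 6.07 × 10^-18 s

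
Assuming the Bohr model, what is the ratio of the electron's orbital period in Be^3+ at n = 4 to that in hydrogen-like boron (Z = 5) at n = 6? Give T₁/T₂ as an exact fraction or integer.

25/54

T ∝ Z^-2 · n^3
T₁/T₂ = (4/5)^-2 · (4/6)^3 = 25/54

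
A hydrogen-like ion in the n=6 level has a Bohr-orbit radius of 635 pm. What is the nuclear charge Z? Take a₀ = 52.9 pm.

r_n = n²a₀/Z ⇒ Z = n²a₀/r = 6² × 52.9 / 635 ≈ 3.00
Z = 3

3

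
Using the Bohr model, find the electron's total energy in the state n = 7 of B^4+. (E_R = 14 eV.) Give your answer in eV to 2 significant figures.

-7.1 eV

E_n = −E_R·Z²/n² = −14 × 5²/7² = -7.1 eV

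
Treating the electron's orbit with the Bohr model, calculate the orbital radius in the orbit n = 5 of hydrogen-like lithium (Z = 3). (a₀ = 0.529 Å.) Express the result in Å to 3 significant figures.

r_n = n²a₀/Z = 5² × 0.529 / 3
    = 25 × 0.529 / 3 = 4.41 Å

4.41 Å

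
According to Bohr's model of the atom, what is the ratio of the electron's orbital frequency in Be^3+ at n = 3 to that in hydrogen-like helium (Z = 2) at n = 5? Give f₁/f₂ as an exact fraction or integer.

f ∝ Z^2 · n^-3
f₁/f₂ = (4/2)^2 · (3/5)^-3 = 500/27

500/27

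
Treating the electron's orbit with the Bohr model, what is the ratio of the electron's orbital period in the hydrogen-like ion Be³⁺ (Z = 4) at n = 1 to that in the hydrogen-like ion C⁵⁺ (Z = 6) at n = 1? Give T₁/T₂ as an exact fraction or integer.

T ∝ Z^-2 · n^3
T₁/T₂ = (4/6)^-2 · (1/1)^3 = 9/4

9/4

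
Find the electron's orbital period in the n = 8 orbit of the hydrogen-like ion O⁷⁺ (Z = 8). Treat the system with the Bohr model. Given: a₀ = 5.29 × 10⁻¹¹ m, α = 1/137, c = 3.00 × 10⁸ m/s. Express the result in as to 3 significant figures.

r = n²a₀/Z = 8²·5.29 × 10⁻¹¹/8 = 4.23 × 10⁻¹⁰ m
v = Zαc/n = 8·0.00730·3.00 × 10⁸/8 = 2.19 × 10⁶ m/s
T = 2πr/v = 1.21 × 10⁻¹⁵ s = 1210 as

1210 as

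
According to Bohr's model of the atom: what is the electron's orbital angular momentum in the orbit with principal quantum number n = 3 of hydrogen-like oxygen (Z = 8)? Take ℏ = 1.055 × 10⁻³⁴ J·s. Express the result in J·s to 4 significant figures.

L_n = nℏ = 3 × 1.055 × 10⁻³⁴ = 3.165 × 10⁻³⁴ J·s

3.165 × 10⁻³⁴ J·s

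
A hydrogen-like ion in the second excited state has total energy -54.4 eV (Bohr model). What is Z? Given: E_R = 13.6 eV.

E_n = −E_R Z²/n² ⇒ Z² = −E_n n²/E_R = 54.4 × 3² / 13.6 ≈ 36.00
Z = 6

6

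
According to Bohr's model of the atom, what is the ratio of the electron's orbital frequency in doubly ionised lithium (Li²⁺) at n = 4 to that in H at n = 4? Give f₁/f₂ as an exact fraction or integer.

9

f ∝ Z^2 · n^-3
f₁/f₂ = (3/1)^2 · (4/4)^-3 = 9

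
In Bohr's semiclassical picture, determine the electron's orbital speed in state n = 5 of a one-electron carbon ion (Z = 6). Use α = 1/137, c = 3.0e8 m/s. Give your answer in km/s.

v_n = Zαc/n = 6 × 0.0073 × 3.0e8 / 5
    = 2600 km/s

2600 km/s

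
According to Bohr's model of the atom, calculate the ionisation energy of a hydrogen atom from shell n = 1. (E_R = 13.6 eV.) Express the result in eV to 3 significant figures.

E_n = −E_R·Z²/n² = −13.6 × 1²/1² eV = -13.6 eV
Ionisation energy = −E_n = 13.6 eV

13.6 eV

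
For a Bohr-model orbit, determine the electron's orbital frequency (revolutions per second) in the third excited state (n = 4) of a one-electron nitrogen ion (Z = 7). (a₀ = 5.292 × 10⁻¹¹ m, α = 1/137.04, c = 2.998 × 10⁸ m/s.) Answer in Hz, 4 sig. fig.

5.037 × 10¹⁵ Hz

r = n²a₀/Z = 1.210 × 10⁻¹⁰ m, v = Zαc/n = 3.828 × 10⁶ m/s
f = v/(2πr) = 5.037 × 10¹⁵ Hz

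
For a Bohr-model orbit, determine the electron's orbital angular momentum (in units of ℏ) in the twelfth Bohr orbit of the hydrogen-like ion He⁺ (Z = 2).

12

L_n = nℏ, so L/ℏ = n = 12.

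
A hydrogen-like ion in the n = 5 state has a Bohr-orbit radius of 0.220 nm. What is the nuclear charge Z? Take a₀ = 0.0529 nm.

6

r_n = n²a₀/Z ⇒ Z = n²a₀/r = 5² × 0.0529 / 0.220 ≈ 6.01
Z = 6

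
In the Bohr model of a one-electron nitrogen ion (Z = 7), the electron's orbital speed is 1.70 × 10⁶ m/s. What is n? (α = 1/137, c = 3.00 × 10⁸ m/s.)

9

v_n = Zαc/n ⇒ n = Zαc/v = 7 × 0.00730 × 3.00 × 10⁸ / 1.70 × 10⁶ ≈ 9.02
n = 9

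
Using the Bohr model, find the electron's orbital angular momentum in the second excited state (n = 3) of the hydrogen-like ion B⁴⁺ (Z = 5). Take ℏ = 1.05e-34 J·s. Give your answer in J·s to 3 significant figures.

L_n = nℏ = 3 × 1.05e-34 = 3.15e-34 J·s

3.15e-34 J·s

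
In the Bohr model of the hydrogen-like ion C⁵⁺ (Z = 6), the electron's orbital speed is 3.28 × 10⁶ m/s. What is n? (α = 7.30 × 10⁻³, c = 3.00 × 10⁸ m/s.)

4

v_n = Zαc/n ⇒ n = Zαc/v = 6 × 0.00730 × 3.00 × 10⁸ / 3.28 × 10⁶ ≈ 4.01
n = 4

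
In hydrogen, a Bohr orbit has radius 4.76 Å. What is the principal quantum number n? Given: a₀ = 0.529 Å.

3

r_n = n²a₀/Z ⇒ n² = rZ/a₀ = 4.76 × 1 / 0.529 ≈ 9.00
n = 3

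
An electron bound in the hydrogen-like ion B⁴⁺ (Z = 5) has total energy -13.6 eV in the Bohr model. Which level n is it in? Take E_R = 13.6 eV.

E_n = −E_R Z²/n² ⇒ n² = E_R Z²/(−E_n) = 13.6 × 5² / 13.6 ≈ 25.00
n = 5

5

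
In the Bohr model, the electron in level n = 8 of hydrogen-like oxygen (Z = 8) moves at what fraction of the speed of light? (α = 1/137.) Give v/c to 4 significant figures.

0.007299

v_n = Zαc/n, so v/c = Zα/n = 8 × 0.007299 / 8 = 0.007299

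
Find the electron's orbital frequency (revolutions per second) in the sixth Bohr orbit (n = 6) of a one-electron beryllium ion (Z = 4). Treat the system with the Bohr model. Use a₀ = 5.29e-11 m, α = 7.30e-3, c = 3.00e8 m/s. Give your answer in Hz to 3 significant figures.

r = n²a₀/Z = 4.76e-10 m, v = Zαc/n = 1.46e6 m/s
f = v/(2πr) = 4.88e14 Hz

4.88e14 Hz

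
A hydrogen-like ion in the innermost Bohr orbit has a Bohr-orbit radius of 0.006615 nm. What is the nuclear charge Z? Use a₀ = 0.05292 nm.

8

r_n = n²a₀/Z ⇒ Z = n²a₀/r = 1² × 0.05292 / 0.006615 ≈ 8.00
Z = 8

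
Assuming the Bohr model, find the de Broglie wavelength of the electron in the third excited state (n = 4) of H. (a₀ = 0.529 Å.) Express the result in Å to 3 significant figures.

13.3 Å

The Bohr quantisation condition is nλ = 2πr_n.
r_n = n²a₀/Z = 8.46 Å
λ = 2πr_n/n = 2π·8.46/4 = 13.3 Å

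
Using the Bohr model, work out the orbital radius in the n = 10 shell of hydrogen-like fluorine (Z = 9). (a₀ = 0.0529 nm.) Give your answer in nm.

r_n = n²a₀/Z = 10² × 0.0529 / 9
    = 100 × 0.0529 / 9 = 0.588 nm

0.588 nm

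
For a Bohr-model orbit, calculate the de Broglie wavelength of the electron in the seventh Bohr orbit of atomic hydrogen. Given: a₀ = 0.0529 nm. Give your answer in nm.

The Bohr quantisation condition is nλ = 2πr_n.
r_n = n²a₀/Z = 2.59 nm
λ = 2πr_n/n = 2π·2.59/7 = 2.33 nm

2.33 nm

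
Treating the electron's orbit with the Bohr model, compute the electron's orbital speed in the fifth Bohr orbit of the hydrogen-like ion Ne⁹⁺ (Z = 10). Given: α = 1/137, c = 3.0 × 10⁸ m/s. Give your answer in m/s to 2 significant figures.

v_n = Zαc/n = 10 × 0.0073 × 3.0 × 10⁸ / 5
    = 4.4 × 10⁶ m/s

4.4 × 10⁶ m/s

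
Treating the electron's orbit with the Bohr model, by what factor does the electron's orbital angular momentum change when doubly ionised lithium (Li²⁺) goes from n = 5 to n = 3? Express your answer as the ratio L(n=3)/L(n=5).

3/5

L = nℏ depends only on n, so L ∝ n.
L(n=3)/L(n=5) = (3/5)^1 = 3/5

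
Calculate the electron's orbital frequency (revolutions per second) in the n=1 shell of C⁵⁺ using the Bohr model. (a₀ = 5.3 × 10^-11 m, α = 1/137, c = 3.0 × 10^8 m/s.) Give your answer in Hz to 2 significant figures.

2.4 × 10^17 Hz

r = n²a₀/Z = 8.8 × 10^-12 m, v = Zαc/n = 1.3 × 10^7 m/s
f = v/(2πr) = 2.4 × 10^17 Hz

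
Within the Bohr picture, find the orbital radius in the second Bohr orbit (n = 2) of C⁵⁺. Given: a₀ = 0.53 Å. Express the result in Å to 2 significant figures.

0.35 Å

r_n = n²a₀/Z = 2² × 0.53 / 6
    = 4 × 0.53 / 6 = 0.35 Å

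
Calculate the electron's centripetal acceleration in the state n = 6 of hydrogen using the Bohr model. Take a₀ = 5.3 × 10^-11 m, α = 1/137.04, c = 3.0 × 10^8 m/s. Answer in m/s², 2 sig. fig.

7.0 × 10^19 m/s²

r = n²a₀/Z = 1.9 × 10^-9 m, v = Zαc/n = 3.6 × 10^5 m/s
a = v²/r = (3.6 × 10^5)² / 1.9 × 10^-9 = 7.0 × 10^19 m/s²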